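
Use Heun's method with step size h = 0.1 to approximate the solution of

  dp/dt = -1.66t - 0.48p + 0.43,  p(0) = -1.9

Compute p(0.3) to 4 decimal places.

-1.5968

Heun: k1 = f(t_n, p_n); k2 = f(t_n + h, p_n + h·k1); p_{n+1} = p_n + (h/2)·(k1 + k2).
t=0.000000, p=-1.900000:
  k1 = f(0.000000, -1.900000) = 1.342000
  k2 = f(0.100000, -1.765800) = 1.111584
  p ← -1.900000 + (0.1/2)·(1.342000 + 1.111584) = -1.777321
t=0.100000, p=-1.777321:
  k1 = f(0.100000, -1.777321) = 1.117114
  k2 = f(0.200000, -1.665609) = 0.897493
  p ← -1.777321 + (0.1/2)·(1.117114 + 0.897493) = -1.676590
t=0.200000, p=-1.676590:
  k1 = f(0.200000, -1.676590) = 0.902763
  k2 = f(0.300000, -1.586314) = 0.693431
  p ← -1.676590 + (0.1/2)·(0.902763 + 0.693431) = -1.596781
p(0.3) ≈ -1.5968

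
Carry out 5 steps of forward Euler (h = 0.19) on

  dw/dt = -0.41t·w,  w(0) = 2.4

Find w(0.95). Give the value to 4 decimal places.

Euler: w_{n+1} = w_n + h·f(t_n, w_n).
t=0.000000, w=2.400000: f=0.000000 → w ← 2.400000 + 0.19·0.000000 = 2.400000
t=0.190000, w=2.400000: f=-0.186960 → w ← 2.400000 + 0.19·(-0.186960) = 2.364478
t=0.380000, w=2.364478: f=-0.368386 → w ← 2.364478 + 0.19·(-0.368386) = 2.294484
t=0.570000, w=2.294484: f=-0.536221 → w ← 2.294484 + 0.19·(-0.536221) = 2.192602
t=0.760000, w=2.192602: f=-0.683215 → w ← 2.192602 + 0.19·(-0.683215) = 2.062792
w(0.95) ≈ 2.0628

2.0628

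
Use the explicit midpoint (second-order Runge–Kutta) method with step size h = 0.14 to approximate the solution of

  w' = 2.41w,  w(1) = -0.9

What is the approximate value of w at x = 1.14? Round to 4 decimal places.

-1.2549

Midpoint: k1 = f(x_n, w_n); k2 = f(x_n + h/2, w_n + (h/2)·k1); w_{n+1} = w_n + h·k2.
x=1.000000, w=-0.900000:
  k1 = f(1.000000, -0.900000) = -2.169000
  k2 = f(1.070000, -1.051830) = -2.534910
  w ← -0.900000 + 0.14·(-2.534910) = -1.254887
w(1.14) ≈ -1.2549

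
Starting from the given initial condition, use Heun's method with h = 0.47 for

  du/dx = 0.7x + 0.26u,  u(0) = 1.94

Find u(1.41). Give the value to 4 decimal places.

3.5736

Heun: k1 = f(x_n, u_n); k2 = f(x_n + h, u_n + h·k1); u_{n+1} = u_n + (h/2)·(k1 + k2).
x=0.000000, u=1.940000:
  k1 = f(0.000000, 1.940000) = 0.504400
  k2 = f(0.470000, 2.177068) = 0.895038
  u ← 1.940000 + (0.47/2)·(0.504400 + 0.895038) = 2.268868
x=0.470000, u=2.268868:
  k1 = f(0.470000, 2.268868) = 0.918906
  k2 = f(0.940000, 2.700754) = 1.360196
  u ← 2.268868 + (0.47/2)·(0.918906 + 1.360196) = 2.804457
x=0.940000, u=2.804457:
  k1 = f(0.940000, 2.804457) = 1.387159
  k2 = f(1.410000, 3.456421) = 1.885670
  u ← 2.804457 + (0.47/2)·(1.387159 + 1.885670) = 3.573571
u(1.41) ≈ 3.5736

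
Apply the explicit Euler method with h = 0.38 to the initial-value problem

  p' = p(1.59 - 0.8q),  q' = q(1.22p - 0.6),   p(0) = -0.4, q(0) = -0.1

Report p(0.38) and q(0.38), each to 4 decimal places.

Euler on (p,q): p_{n+1} = p_n + h·p', q_{n+1} = q_n + h·q'.
0.000000: (-0.400000, -0.100000); f=(-0.668000, 0.108800) → (-0.653840, -0.058656)
(p(0.38), q(0.38)) ≈ (-0.6538, -0.0587)

-0.6538, -0.0587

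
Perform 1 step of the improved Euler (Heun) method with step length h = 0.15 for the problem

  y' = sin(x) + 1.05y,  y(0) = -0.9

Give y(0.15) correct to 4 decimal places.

Heun: k1 = f(x_n, y_n); k2 = f(x_n + h, y_n + h·k1); y_{n+1} = y_n + (h/2)·(k1 + k2).
x=0.000000, y=-0.900000:
  k1 = f(0.000000, -0.900000) = -0.945000
  k2 = f(0.150000, -1.041750) = -0.944399
  y ← -0.900000 + (0.15/2)·(-0.945000 + (-0.944399)) = -1.041705
y(0.15) ≈ -1.0417

-1.0417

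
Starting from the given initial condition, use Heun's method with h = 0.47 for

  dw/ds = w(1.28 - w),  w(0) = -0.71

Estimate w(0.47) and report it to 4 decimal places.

-1.8990

Heun: k1 = f(s_n, w_n); k2 = f(s_n + h, w_n + h·k1); w_{n+1} = w_n + (h/2)·(k1 + k2).
s=0.000000, w=-0.710000:
  k1 = f(0.000000, -0.710000) = -1.412900
  k2 = f(0.470000, -1.374063) = -3.646850
  w ← -0.710000 + (0.47/2)·(-1.412900 + (-3.646850)) = -1.899041
w(0.47) ≈ -1.8990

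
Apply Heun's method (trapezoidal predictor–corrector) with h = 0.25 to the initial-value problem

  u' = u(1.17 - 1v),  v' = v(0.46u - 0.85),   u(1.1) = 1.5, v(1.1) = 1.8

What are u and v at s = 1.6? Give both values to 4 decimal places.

1.1472, 1.5848

Heun on (u,v): k1 = f(s_n, state_n); k2 = f(s_n + h, state_n + h·k1); state_{n+1} = state_n + (h/2)·(k1 + k2).
1.100000: (1.500000, 1.800000)
  k1 = (-0.945000, -0.288000)
  predictor → (1.263750, 1.728000)
  k2 = (-0.705172, -0.464270)
  → (1.293728, 1.705966)
1.350000: (1.293728, 1.705966)
  k1 = (-0.693395, -0.434825)
  predictor → (1.120380, 1.597260)
  k2 = (-0.478693, -0.534484)
  → (1.147217, 1.584803)
(u(1.6), v(1.6)) ≈ (1.1472, 1.5848)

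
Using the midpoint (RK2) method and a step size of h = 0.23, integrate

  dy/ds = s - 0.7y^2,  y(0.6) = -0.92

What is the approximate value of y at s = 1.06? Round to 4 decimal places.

Midpoint: k1 = f(s_n, y_n); k2 = f(s_n + h/2, y_n + (h/2)·k1); y_{n+1} = y_n + h·k2.
s=0.600000, y=-0.920000:
  k1 = f(0.600000, -0.920000) = 0.007520
  k2 = f(0.715000, -0.919135) = 0.123633
  y ← -0.920000 + 0.23·0.123633 = -0.891564
s=0.830000, y=-0.891564:
  k1 = f(0.830000, -0.891564) = 0.273579
  k2 = f(0.945000, -0.860103) = 0.427156
  y ← -0.891564 + 0.23·0.427156 = -0.793318
y(1.06) ≈ -0.7933

-0.7933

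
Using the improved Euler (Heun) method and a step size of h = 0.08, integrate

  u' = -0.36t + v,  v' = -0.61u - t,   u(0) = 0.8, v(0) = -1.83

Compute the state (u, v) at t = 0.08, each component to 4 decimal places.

Heun on (u,v): k1 = f(t_n, state_n); k2 = f(t_n + h, state_n + h·k1); state_{n+1} = state_n + (h/2)·(k1 + k2).
0.000000: (0.800000, -1.830000)
  k1 = (-1.830000, -0.488000)
  predictor → (0.653600, -1.869040)
  k2 = (-1.897840, -0.478696)
  → (0.650886, -1.868668)
(u(0.08), v(0.08)) ≈ (0.6509, -1.8687)

0.6509, -1.8687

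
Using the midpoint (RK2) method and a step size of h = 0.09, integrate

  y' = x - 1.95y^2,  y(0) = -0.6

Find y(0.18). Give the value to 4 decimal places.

Midpoint: k1 = f(x_n, y_n); k2 = f(x_n + h/2, y_n + (h/2)·k1); y_{n+1} = y_n + h·k2.
x=0.000000, y=-0.600000:
  k1 = f(0.000000, -0.600000) = -0.702000
  k2 = f(0.045000, -0.631590) = -0.732867
  y ← -0.600000 + 0.09·(-0.732867) = -0.665958
x=0.090000, y=-0.665958:
  k1 = f(0.090000, -0.665958) = -0.774825
  k2 = f(0.135000, -0.700825) = -0.822754
  y ← -0.665958 + 0.09·(-0.822754) = -0.740006
y(0.18) ≈ -0.7400

-0.7400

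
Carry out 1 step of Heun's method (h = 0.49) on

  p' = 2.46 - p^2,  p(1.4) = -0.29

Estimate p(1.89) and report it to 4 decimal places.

0.7076

Heun: k1 = f(x_n, p_n); k2 = f(x_n + h, p_n + h·k1); p_{n+1} = p_n + (h/2)·(k1 + k2).
x=1.400000, p=-0.290000:
  k1 = f(1.400000, -0.290000) = 2.375900
  k2 = f(1.890000, 0.874191) = 1.695790
  p ← -0.290000 + (0.49/2)·(2.375900 + 1.695790) = 0.707564
p(1.89) ≈ 0.7076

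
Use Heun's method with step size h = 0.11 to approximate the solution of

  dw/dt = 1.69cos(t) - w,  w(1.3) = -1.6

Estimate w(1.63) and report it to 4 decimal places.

Heun: k1 = f(t_n, w_n); k2 = f(t_n + h, w_n + h·k1); w_{n+1} = w_n + (h/2)·(k1 + k2).
t=1.300000, w=-1.600000:
  k1 = f(1.300000, -1.600000) = 2.052073
  k2 = f(1.410000, -1.374272) = 1.644848
  w ← -1.600000 + (0.11/2)·(2.052073 + 1.644848) = -1.396669
t=1.410000, w=-1.396669:
  k1 = f(1.410000, -1.396669) = 1.667246
  k2 = f(1.520000, -1.213272) = 1.299081
  w ← -1.396669 + (0.11/2)·(1.667246 + 1.299081) = -1.233521
t=1.520000, w=-1.233521:
  k1 = f(1.520000, -1.233521) = 1.319330
  k2 = f(1.630000, -1.088395) = 0.988399
  w ← -1.233521 + (0.11/2)·(1.319330 + 0.988399) = -1.106596
w(1.63) ≈ -1.1066

-1.1066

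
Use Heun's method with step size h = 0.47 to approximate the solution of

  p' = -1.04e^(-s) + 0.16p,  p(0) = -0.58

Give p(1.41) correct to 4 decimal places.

Heun: k1 = f(s_n, p_n); k2 = f(s_n + h, p_n + h·k1); p_{n+1} = p_n + (h/2)·(k1 + k2).
s=0.000000, p=-0.580000:
  k1 = f(0.000000, -0.580000) = -1.132800
  k2 = f(0.470000, -1.112416) = -0.827989
  p ← -0.580000 + (0.47/2)·(-1.132800 + (-0.827989)) = -1.040785
s=0.470000, p=-1.040785:
  k1 = f(0.470000, -1.040785) = -0.816528
  k2 = f(0.940000, -1.424554) = -0.634182
  p ← -1.040785 + (0.47/2)·(-0.816528 + (-0.634182)) = -1.381702
s=0.940000, p=-1.381702:
  k1 = f(0.940000, -1.381702) = -0.627325
  k2 = f(1.410000, -1.676545) = -0.522156
  p ← -1.381702 + (0.47/2)·(-0.627325 + (-0.522156)) = -1.651830
p(1.41) ≈ -1.6518

-1.6518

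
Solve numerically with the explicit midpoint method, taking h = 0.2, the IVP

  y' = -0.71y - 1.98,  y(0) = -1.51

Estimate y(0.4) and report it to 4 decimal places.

-1.8251

Midpoint: k1 = f(t_n, y_n); k2 = f(t_n + h/2, y_n + (h/2)·k1); y_{n+1} = y_n + h·k2.
t=0.000000, y=-1.510000:
  k1 = f(0.000000, -1.510000) = -0.907900
  k2 = f(0.100000, -1.600790) = -0.843439
  y ← -1.510000 + 0.2·(-0.843439) = -1.678688
t=0.200000, y=-1.678688:
  k1 = f(0.200000, -1.678688) = -0.788132
  k2 = f(0.300000, -1.757501) = -0.732174
  y ← -1.678688 + 0.2·(-0.732174) = -1.825123
y(0.4) ≈ -1.8251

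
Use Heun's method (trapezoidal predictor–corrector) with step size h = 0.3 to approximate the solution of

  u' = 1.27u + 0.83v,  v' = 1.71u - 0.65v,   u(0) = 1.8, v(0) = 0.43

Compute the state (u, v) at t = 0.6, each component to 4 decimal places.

4.7009, 2.8322

Heun on (u,v): k1 = f(t_n, state_n); k2 = f(t_n + h, state_n + h·k1); state_{n+1} = state_n + (h/2)·(k1 + k2).
0.000000: (1.800000, 0.430000)
  k1 = (2.642900, 2.798500)
  predictor → (2.592870, 1.269550)
  k2 = (4.346671, 3.608600)
  → (2.848436, 1.391065)
0.300000: (2.848436, 1.391065)
  k1 = (4.772097, 3.966633)
  predictor → (4.280065, 2.581055)
  k2 = (7.577958, 5.641225)
  → (4.700944, 2.832244)
(u(0.6), v(0.6)) ≈ (4.7009, 2.8322)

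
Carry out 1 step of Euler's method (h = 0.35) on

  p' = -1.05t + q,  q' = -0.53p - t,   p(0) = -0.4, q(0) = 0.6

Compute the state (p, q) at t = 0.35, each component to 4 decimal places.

-0.1900, 0.6742

Euler on (p,q): p_{n+1} = p_n + h·p', q_{n+1} = q_n + h·q'.
0.000000: (-0.400000, 0.600000); f=(0.600000, 0.212000) → (-0.190000, 0.674200)
(p(0.35), q(0.35)) ≈ (-0.1900, 0.6742)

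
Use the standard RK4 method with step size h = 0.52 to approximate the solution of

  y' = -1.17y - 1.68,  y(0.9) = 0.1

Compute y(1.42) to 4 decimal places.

-0.5991

RK4: k1 = f(x_n, y_n); k2 = f(x_n + h/2, y_n + (h/2)·k1); k3 = f(x_n + h/2, y_n + (h/2)·k2); k4 = f(x_n + h, y_n + h·k3); y_{n+1} = y_n + (h/6)·(k1 + 2k2 + 2k3 + k4).
x=0.900000, y=0.100000:
  k1 = f(0.900000, 0.100000) = -1.797000
  k2 = f(1.160000, -0.367220) = -1.250353
  k3 = f(1.160000, -0.225092) = -1.416643
  k4 = f(1.420000, -0.636654) = -0.935115
  y ← 0.100000 + (0.52/6)·(k1 + 2k2 + 2k3 + k4) = -0.599062
y(1.42) ≈ -0.5991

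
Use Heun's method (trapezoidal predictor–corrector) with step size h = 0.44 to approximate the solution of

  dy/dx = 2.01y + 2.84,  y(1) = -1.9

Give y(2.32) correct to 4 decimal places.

Heun: k1 = f(x_n, y_n); k2 = f(x_n + h, y_n + h·k1); y_{n+1} = y_n + (h/2)·(k1 + k2).
x=1.000000, y=-1.900000:
  k1 = f(1.000000, -1.900000) = -0.979000
  k2 = f(1.440000, -2.330760) = -1.844828
  y ← -1.900000 + (0.44/2)·(-0.979000 + (-1.844828)) = -2.521242
x=1.440000, y=-2.521242:
  k1 = f(1.440000, -2.521242) = -2.227697
  k2 = f(1.880000, -3.501429) = -4.197871
  y ← -2.521242 + (0.44/2)·(-2.227697 + (-4.197871)) = -3.934867
x=1.880000, y=-3.934867:
  k1 = f(1.880000, -3.934867) = -5.069083
  k2 = f(2.320000, -6.165263) = -9.552179
  y ← -3.934867 + (0.44/2)·(-5.069083 + (-9.552179)) = -7.151545
y(2.32) ≈ -7.1515

-7.1515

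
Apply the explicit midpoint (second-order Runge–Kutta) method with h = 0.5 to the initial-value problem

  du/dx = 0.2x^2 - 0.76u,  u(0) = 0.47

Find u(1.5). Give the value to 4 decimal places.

0.3318

Midpoint: k1 = f(x_n, u_n); k2 = f(x_n + h/2, u_n + (h/2)·k1); u_{n+1} = u_n + h·k2.
x=0.000000, u=0.470000:
  k1 = f(0.000000, 0.470000) = -0.357200
  k2 = f(0.250000, 0.380700) = -0.276832
  u ← 0.470000 + 0.5·(-0.276832) = 0.331584
x=0.500000, u=0.331584:
  k1 = f(0.500000, 0.331584) = -0.202004
  k2 = f(0.750000, 0.281083) = -0.101123
  u ← 0.331584 + 0.5·(-0.101123) = 0.281022
x=1.000000, u=0.281022:
  k1 = f(1.000000, 0.281022) = -0.013577
  k2 = f(1.250000, 0.277628) = 0.101503
  u ← 0.281022 + 0.5·0.101503 = 0.331774
u(1.5) ≈ 0.3318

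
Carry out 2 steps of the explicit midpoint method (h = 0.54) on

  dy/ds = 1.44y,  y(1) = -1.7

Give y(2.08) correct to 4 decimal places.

Midpoint: k1 = f(s_n, y_n); k2 = f(s_n + h/2, y_n + (h/2)·k1); y_{n+1} = y_n + h·k2.
s=1.000000, y=-1.700000:
  k1 = f(1.000000, -1.700000) = -2.448000
  k2 = f(1.270000, -2.360960) = -3.399782
  y ← -1.700000 + 0.54·(-3.399782) = -3.535882
s=1.540000, y=-3.535882:
  k1 = f(1.540000, -3.535882) = -5.091671
  k2 = f(1.810000, -4.910634) = -7.071312
  y ← -3.535882 + 0.54·(-7.071312) = -7.354391
y(2.08) ≈ -7.3544

-7.3544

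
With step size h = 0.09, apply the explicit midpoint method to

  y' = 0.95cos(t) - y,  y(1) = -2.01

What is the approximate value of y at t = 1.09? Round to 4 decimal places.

Midpoint: k1 = f(t_n, y_n); k2 = f(t_n + h/2, y_n + (h/2)·k1); y_{n+1} = y_n + h·k2.
t=1.000000, y=-2.010000:
  k1 = f(1.000000, -2.010000) = 2.523287
  k2 = f(1.045000, -1.896452) = 2.373259
  y ← -2.010000 + 0.09·2.373259 = -1.796407
y(1.09) ≈ -1.7964

-1.7964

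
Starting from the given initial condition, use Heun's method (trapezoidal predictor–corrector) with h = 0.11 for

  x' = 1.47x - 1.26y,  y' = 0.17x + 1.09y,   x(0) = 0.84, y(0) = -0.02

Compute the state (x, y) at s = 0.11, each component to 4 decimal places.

0.9889, -0.0046

Heun on (x,y): k1 = f(s_n, state_n); k2 = f(s_n + h, state_n + h·k1); state_{n+1} = state_n + (h/2)·(k1 + k2).
0.000000: (0.840000, -0.020000)
  k1 = (1.260000, 0.121000)
  predictor → (0.978600, -0.006690)
  k2 = (1.446971, 0.159070)
  → (0.988883, -0.004596)
(x(0.11), y(0.11)) ≈ (0.9889, -0.0046)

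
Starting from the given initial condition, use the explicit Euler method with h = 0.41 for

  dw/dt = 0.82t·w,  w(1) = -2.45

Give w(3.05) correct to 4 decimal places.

-25.6894

Euler: w_{n+1} = w_n + h·f(t_n, w_n).
t=1.000000, w=-2.450000: f=-2.009000 → w ← -2.450000 + 0.41·(-2.009000) = -3.273690
t=1.410000, w=-3.273690: f=-3.785040 → w ← -3.273690 + 0.41·(-3.785040) = -4.825557
t=1.820000, w=-4.825557: f=-7.201661 → w ← -4.825557 + 0.41·(-7.201661) = -7.778237
t=2.230000, w=-7.778237: f=-14.223285 → w ← -7.778237 + 0.41·(-14.223285) = -13.609784
t=2.640000, w=-13.609784: f=-29.462461 → w ← -13.609784 + 0.41·(-29.462461) = -25.689393
w(3.05) ≈ -25.6894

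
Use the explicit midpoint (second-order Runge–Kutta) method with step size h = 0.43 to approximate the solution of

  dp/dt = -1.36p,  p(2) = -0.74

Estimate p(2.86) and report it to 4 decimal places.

-0.2543

Midpoint: k1 = f(t_n, p_n); k2 = f(t_n + h/2, p_n + (h/2)·k1); p_{n+1} = p_n + h·k2.
t=2.000000, p=-0.740000:
  k1 = f(2.000000, -0.740000) = 1.006400
  k2 = f(2.215000, -0.523624) = 0.712129
  p ← -0.740000 + 0.43·0.712129 = -0.433785
t=2.430000, p=-0.433785:
  k1 = f(2.430000, -0.433785) = 0.589947
  k2 = f(2.645000, -0.306946) = 0.417447
  p ← -0.433785 + 0.43·0.417447 = -0.254283
p(2.86) ≈ -0.2543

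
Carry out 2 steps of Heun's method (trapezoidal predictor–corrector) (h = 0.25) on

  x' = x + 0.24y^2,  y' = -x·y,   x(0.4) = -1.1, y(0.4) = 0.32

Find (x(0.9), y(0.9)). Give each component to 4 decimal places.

Heun on (x,y): k1 = f(t_n, state_n); k2 = f(t_n + h, state_n + h·k1); state_{n+1} = state_n + (h/2)·(k1 + k2).
0.400000: (-1.100000, 0.320000)
  k1 = (-1.075424, 0.352000)
  predictor → (-1.368856, 0.408000)
  k2 = (-1.328905, 0.558493)
  → (-1.400541, 0.433812)
0.650000: (-1.400541, 0.433812)
  k1 = (-1.355375, 0.607571)
  predictor → (-1.739385, 0.585704)
  k2 = (-1.657053, 1.018765)
  → (-1.777095, 0.637104)
(x(0.9), y(0.9)) ≈ (-1.7771, 0.6371)

-1.7771, 0.6371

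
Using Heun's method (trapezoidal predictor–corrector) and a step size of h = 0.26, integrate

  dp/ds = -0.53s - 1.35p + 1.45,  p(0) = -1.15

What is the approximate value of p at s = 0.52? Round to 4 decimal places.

-0.1092

Heun: k1 = f(s_n, p_n); k2 = f(s_n + h, p_n + h·k1); p_{n+1} = p_n + (h/2)·(k1 + k2).
s=0.000000, p=-1.150000:
  k1 = f(0.000000, -1.150000) = 3.002500
  k2 = f(0.260000, -0.369350) = 1.810822
  p ← -1.150000 + (0.26/2)·(3.002500 + 1.810822) = -0.524268
s=0.260000, p=-0.524268:
  k1 = f(0.260000, -0.524268) = 2.019962
  k2 = f(0.520000, 0.000922) = 1.173155
  p ← -0.524268 + (0.26/2)·(2.019962 + 1.173155) = -0.109163
p(0.52) ≈ -0.1092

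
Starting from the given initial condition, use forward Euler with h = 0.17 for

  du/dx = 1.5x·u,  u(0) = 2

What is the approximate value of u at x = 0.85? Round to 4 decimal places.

3.0069

Euler: u_{n+1} = u_n + h·f(x_n, u_n).
x=0.000000, u=2.000000: f=0.000000 → u ← 2.000000 + 0.17·0.000000 = 2.000000
x=0.170000, u=2.000000: f=0.510000 → u ← 2.000000 + 0.17·0.510000 = 2.086700
x=0.340000, u=2.086700: f=1.064217 → u ← 2.086700 + 0.17·1.064217 = 2.267617
x=0.510000, u=2.267617: f=1.734727 → u ← 2.267617 + 0.17·1.734727 = 2.562520
x=0.680000, u=2.562520: f=2.613771 → u ← 2.562520 + 0.17·2.613771 = 3.006862
u(0.85) ≈ 3.0069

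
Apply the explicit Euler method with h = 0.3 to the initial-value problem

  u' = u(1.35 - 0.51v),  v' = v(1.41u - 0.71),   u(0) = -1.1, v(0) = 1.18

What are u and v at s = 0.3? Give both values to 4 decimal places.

-1.3469, 0.3796

Euler on (u,v): u_{n+1} = u_n + h·u', v_{n+1} = v_n + h·v'.
0.000000: (-1.100000, 1.180000); f=(-0.823020, -2.667980) → (-1.346906, 0.379606)
(u(0.3), v(0.3)) ≈ (-1.3469, 0.3796)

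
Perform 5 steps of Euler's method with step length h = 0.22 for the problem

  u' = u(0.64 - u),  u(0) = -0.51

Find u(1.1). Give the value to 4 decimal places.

-2.1906

Euler: u_{n+1} = u_n + h·f(x_n, u_n).
x=0.000000, u=-0.510000: f=-0.586500 → u ← -0.510000 + 0.22·(-0.586500) = -0.639030
x=0.220000, u=-0.639030: f=-0.817339 → u ← -0.639030 + 0.22·(-0.817339) = -0.818844
x=0.440000, u=-0.818844: f=-1.194567 → u ← -0.818844 + 0.22·(-1.194567) = -1.081649
x=0.660000, u=-1.081649: f=-1.862220 → u ← -1.081649 + 0.22·(-1.862220) = -1.491338
x=0.880000, u=-1.491338: f=-3.178544 → u ← -1.491338 + 0.22·(-3.178544) = -2.190617
u(1.1) ≈ -2.1906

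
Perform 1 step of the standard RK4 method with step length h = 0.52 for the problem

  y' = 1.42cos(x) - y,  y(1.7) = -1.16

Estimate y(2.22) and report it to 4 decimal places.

-0.9181

RK4: k1 = f(x_n, y_n); k2 = f(x_n + h/2, y_n + (h/2)·k1); k3 = f(x_n + h/2, y_n + (h/2)·k2); k4 = f(x_n + h, y_n + h·k3); y_{n+1} = y_n + (h/6)·(k1 + 2k2 + 2k3 + k4).
x=1.700000, y=-1.160000:
  k1 = f(1.700000, -1.160000) = 0.977041
  k2 = f(1.960000, -0.905969) = 0.367148
  k3 = f(1.960000, -1.064542) = 0.525720
  k4 = f(2.220000, -0.886626) = 0.028161
  y ← -1.160000 + (0.52/6)·(k1 + 2k2 + 2k3 + k4) = -0.918119
y(2.22) ≈ -0.9181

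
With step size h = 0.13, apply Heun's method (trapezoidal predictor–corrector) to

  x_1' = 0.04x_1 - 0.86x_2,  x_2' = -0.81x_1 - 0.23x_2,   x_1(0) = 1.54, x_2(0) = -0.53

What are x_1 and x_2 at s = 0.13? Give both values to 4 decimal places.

Heun on (x_1,x_2): k1 = f(s_n, state_n); k2 = f(s_n + h, state_n + h·k1); state_{n+1} = state_n + (h/2)·(k1 + k2).
0.000000: (1.540000, -0.530000)
  k1 = (0.517400, -1.125500)
  predictor → (1.607262, -0.676315)
  k2 = (0.645921, -1.146330)
  → (1.615616, -0.677669)
(x_1(0.13), x_2(0.13)) ≈ (1.6156, -0.6777)

1.6156, -0.6777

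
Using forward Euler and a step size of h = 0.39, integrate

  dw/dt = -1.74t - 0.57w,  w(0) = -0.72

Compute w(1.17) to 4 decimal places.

-1.0738

Euler: w_{n+1} = w_n + h·f(t_n, w_n).
t=0.000000, w=-0.720000: f=0.410400 → w ← -0.720000 + 0.39·0.410400 = -0.559944
t=0.390000, w=-0.559944: f=-0.359432 → w ← -0.559944 + 0.39·(-0.359432) = -0.700122
t=0.780000, w=-0.700122: f=-0.958130 → w ← -0.700122 + 0.39·(-0.958130) = -1.073793
w(1.17) ≈ -1.0738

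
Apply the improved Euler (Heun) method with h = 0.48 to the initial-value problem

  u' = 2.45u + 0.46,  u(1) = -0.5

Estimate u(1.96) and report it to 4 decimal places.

Heun: k1 = f(x_n, u_n); k2 = f(x_n + h, u_n + h·k1); u_{n+1} = u_n + (h/2)·(k1 + k2).
x=1.000000, u=-0.500000:
  k1 = f(1.000000, -0.500000) = -0.765000
  k2 = f(1.480000, -0.867200) = -1.664640
  u ← -0.500000 + (0.48/2)·(-0.765000 + (-1.664640)) = -1.083114
x=1.480000, u=-1.083114:
  k1 = f(1.480000, -1.083114) = -2.193628
  k2 = f(1.960000, -2.136055) = -4.773335
  u ← -1.083114 + (0.48/2)·(-2.193628 + (-4.773335)) = -2.755185
u(1.96) ≈ -2.7552

-2.7552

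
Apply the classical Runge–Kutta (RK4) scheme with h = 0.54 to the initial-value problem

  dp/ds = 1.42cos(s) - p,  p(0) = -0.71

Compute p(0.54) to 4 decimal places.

0.1456

RK4: k1 = f(s_n, p_n); k2 = f(s_n + h/2, p_n + (h/2)·k1); k3 = f(s_n + h/2, p_n + (h/2)·k2); k4 = f(s_n + h, p_n + h·k3); p_{n+1} = p_n + (h/6)·(k1 + 2k2 + 2k3 + k4).
s=0.000000, p=-0.710000:
  k1 = f(0.000000, -0.710000) = 2.130000
  k2 = f(0.270000, -0.134900) = 1.503455
  k3 = f(0.270000, -0.304067) = 1.672622
  k4 = f(0.540000, 0.193216) = 1.024730
  p ← -0.710000 + (0.54/6)·(k1 + 2k2 + 2k3 + k4) = 0.145620
p(0.54) ≈ 0.1456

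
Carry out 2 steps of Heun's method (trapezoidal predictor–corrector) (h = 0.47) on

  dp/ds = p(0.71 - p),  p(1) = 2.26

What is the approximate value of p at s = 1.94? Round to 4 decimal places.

Heun: k1 = f(s_n, p_n); k2 = f(s_n + h, p_n + h·k1); p_{n+1} = p_n + (h/2)·(k1 + k2).
s=1.000000, p=2.260000:
  k1 = f(1.000000, 2.260000) = -3.503000
  k2 = f(1.470000, 0.613590) = 0.059156
  p ← 2.260000 + (0.47/2)·(-3.503000 + 0.059156) = 1.450697
s=1.470000, p=1.450697:
  k1 = f(1.470000, 1.450697) = -1.074526
  k2 = f(1.940000, 0.945669) = -0.222865
  p ← 1.450697 + (0.47/2)·(-1.074526 + (-0.222865)) = 1.145810
p(1.94) ≈ 1.1458

1.1458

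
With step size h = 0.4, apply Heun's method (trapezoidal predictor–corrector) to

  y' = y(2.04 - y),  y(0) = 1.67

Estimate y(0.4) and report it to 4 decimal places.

1.8407

Heun: k1 = f(x_n, y_n); k2 = f(x_n + h, y_n + h·k1); y_{n+1} = y_n + (h/2)·(k1 + k2).
x=0.000000, y=1.670000:
  k1 = f(0.000000, 1.670000) = 0.617900
  k2 = f(0.400000, 1.917160) = 0.235504
  y ← 1.670000 + (0.4/2)·(0.617900 + 0.235504) = 1.840681
y(0.4) ≈ 1.8407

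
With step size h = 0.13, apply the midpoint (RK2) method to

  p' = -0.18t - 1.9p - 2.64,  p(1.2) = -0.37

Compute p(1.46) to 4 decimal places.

Midpoint: k1 = f(t_n, p_n); k2 = f(t_n + h/2, p_n + (h/2)·k1); p_{n+1} = p_n + h·k2.
t=1.200000, p=-0.370000:
  k1 = f(1.200000, -0.370000) = -2.153000
  k2 = f(1.265000, -0.509945) = -1.898805
  p ← -0.370000 + 0.13·(-1.898805) = -0.616845
t=1.330000, p=-0.616845:
  k1 = f(1.330000, -0.616845) = -1.707395
  k2 = f(1.395000, -0.727825) = -1.508232
  p ← -0.616845 + 0.13·(-1.508232) = -0.812915
p(1.46) ≈ -0.8129

-0.8129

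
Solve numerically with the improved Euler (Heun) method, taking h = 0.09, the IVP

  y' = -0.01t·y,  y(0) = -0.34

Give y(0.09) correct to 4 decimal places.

Heun: k1 = f(t_n, y_n); k2 = f(t_n + h, y_n + h·k1); y_{n+1} = y_n + (h/2)·(k1 + k2).
t=0.000000, y=-0.340000:
  k1 = f(0.000000, -0.340000) = 0.000000
  k2 = f(0.090000, -0.340000) = 0.000306
  y ← -0.340000 + (0.09/2)·(0.000000 + 0.000306) = -0.339986
y(0.09) ≈ -0.3400

-0.3400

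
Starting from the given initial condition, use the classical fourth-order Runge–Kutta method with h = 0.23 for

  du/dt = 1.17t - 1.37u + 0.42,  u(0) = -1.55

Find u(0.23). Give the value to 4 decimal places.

-1.0203

RK4: k1 = f(t_n, u_n); k2 = f(t_n + h/2, u_n + (h/2)·k1); k3 = f(t_n + h/2, u_n + (h/2)·k2); k4 = f(t_n + h, u_n + h·k3); u_{n+1} = u_n + (h/6)·(k1 + 2k2 + 2k3 + k4).
t=0.000000, u=-1.550000:
  k1 = f(0.000000, -1.550000) = 2.543500
  k2 = f(0.115000, -1.257497) = 2.277322
  k3 = f(0.115000, -1.288108) = 2.319258
  k4 = f(0.230000, -1.016571) = 2.081802
  u ← -1.550000 + (0.23/6)·(k1 + 2k2 + 2k3 + k4) = -1.020292
u(0.23) ≈ -1.0203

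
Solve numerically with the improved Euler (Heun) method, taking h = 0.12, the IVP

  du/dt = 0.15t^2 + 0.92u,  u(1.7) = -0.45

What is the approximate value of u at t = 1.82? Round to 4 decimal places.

-0.4437

Heun: k1 = f(t_n, u_n); k2 = f(t_n + h, u_n + h·k1); u_{n+1} = u_n + (h/2)·(k1 + k2).
t=1.700000, u=-0.450000:
  k1 = f(1.700000, -0.450000) = 0.019500
  k2 = f(1.820000, -0.447660) = 0.085013
  u ← -0.450000 + (0.12/2)·(0.019500 + 0.085013) = -0.443729
u(1.82) ≈ -0.4437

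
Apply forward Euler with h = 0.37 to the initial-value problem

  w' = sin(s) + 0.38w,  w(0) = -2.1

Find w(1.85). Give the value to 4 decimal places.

Euler: w_{n+1} = w_n + h·f(s_n, w_n).
s=0.000000, w=-2.100000: f=-0.798000 → w ← -2.100000 + 0.37·(-0.798000) = -2.395260
s=0.370000, w=-2.395260: f=-0.548583 → w ← -2.395260 + 0.37·(-0.548583) = -2.598236
s=0.740000, w=-2.598236: f=-0.313042 → w ← -2.598236 + 0.37·(-0.313042) = -2.714061
s=1.110000, w=-2.714061: f=-0.135645 → w ← -2.714061 + 0.37·(-0.135645) = -2.764250
s=1.480000, w=-2.764250: f=-0.054534 → w ← -2.764250 + 0.37·(-0.054534) = -2.784427
w(1.85) ≈ -2.7844

-2.7844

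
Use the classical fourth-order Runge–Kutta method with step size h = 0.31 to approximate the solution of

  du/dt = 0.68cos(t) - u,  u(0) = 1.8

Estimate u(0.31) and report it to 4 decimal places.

RK4: k1 = f(t_n, u_n); k2 = f(t_n + h/2, u_n + (h/2)·k1); k3 = f(t_n + h/2, u_n + (h/2)·k2); k4 = f(t_n + h, u_n + h·k3); u_{n+1} = u_n + (h/6)·(k1 + 2k2 + 2k3 + k4).
t=0.000000, u=1.800000:
  k1 = f(0.000000, 1.800000) = -1.120000
  k2 = f(0.155000, 1.626400) = -0.954552
  k3 = f(0.155000, 1.652044) = -0.980197
  k4 = f(0.310000, 1.496139) = -0.848552
  u ← 1.800000 + (0.31/6)·(k1 + 2k2 + 2k3 + k4) = 1.498367
u(0.31) ≈ 1.4984

1.4984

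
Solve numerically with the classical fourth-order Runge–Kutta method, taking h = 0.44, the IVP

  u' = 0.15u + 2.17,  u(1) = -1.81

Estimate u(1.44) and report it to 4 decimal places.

RK4: k1 = f(x_n, u_n); k2 = f(x_n + h/2, u_n + (h/2)·k1); k3 = f(x_n + h/2, u_n + (h/2)·k2); k4 = f(x_n + h, u_n + h·k3); u_{n+1} = u_n + (h/6)·(k1 + 2k2 + 2k3 + k4).
x=1.000000, u=-1.810000:
  k1 = f(1.000000, -1.810000) = 1.898500
  k2 = f(1.220000, -1.392330) = 1.961151
  k3 = f(1.220000, -1.378547) = 1.963218
  k4 = f(1.440000, -0.946184) = 2.028072
  u ← -1.810000 + (0.44/6)·(k1 + 2k2 + 2k3 + k4) = -0.946477
u(1.44) ≈ -0.9465

-0.9465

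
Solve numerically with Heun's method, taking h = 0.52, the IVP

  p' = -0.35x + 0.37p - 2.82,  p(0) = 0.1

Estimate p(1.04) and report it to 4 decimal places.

-3.6157

Heun: k1 = f(x_n, p_n); k2 = f(x_n + h, p_n + h·k1); p_{n+1} = p_n + (h/2)·(k1 + k2).
x=0.000000, p=0.100000:
  k1 = f(0.000000, 0.100000) = -2.783000
  k2 = f(0.520000, -1.347160) = -3.500449
  p ← 0.100000 + (0.52/2)·(-2.783000 + (-3.500449)) = -1.533697
x=0.520000, p=-1.533697:
  k1 = f(0.520000, -1.533697) = -3.569468
  k2 = f(1.040000, -3.389820) = -4.438233
  p ← -1.533697 + (0.52/2)·(-3.569468 + (-4.438233)) = -3.615699
p(1.04) ≈ -3.6157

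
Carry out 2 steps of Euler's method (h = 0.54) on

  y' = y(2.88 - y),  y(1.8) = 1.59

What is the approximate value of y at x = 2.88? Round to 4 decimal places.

Euler: y_{n+1} = y_n + h·f(x_n, y_n).
x=1.800000, y=1.590000: f=2.051100 → y ← 1.590000 + 0.54·2.051100 = 2.697594
x=2.340000, y=2.697594: f=0.492057 → y ← 2.697594 + 0.54·0.492057 = 2.963305
y(2.88) ≈ 2.9633

2.9633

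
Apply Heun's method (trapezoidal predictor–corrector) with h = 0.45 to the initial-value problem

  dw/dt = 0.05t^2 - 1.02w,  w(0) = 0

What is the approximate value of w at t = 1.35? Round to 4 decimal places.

Heun: k1 = f(t_n, w_n); k2 = f(t_n + h, w_n + h·k1); w_{n+1} = w_n + (h/2)·(k1 + k2).
t=0.000000, w=0.000000:
  k1 = f(0.000000, 0.000000) = 0.000000
  k2 = f(0.450000, 0.000000) = 0.010125
  w ← 0.000000 + (0.45/2)·(0.000000 + 0.010125) = 0.002278
t=0.450000, w=0.002278:
  k1 = f(0.450000, 0.002278) = 0.007801
  k2 = f(0.900000, 0.005789) = 0.034596
  w ← 0.002278 + (0.45/2)·(0.007801 + 0.034596) = 0.011817
t=0.900000, w=0.011817:
  k1 = f(0.900000, 0.011817) = 0.028446
  k2 = f(1.350000, 0.024618) = 0.066014
  w ← 0.011817 + (0.45/2)·(0.028446 + 0.066014) = 0.033071
w(1.35) ≈ 0.0331

0.0331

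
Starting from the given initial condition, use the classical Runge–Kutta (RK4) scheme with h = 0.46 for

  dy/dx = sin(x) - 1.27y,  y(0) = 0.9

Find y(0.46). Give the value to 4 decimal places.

0.5888

RK4: k1 = f(x_n, y_n); k2 = f(x_n + h/2, y_n + (h/2)·k1); k3 = f(x_n + h/2, y_n + (h/2)·k2); k4 = f(x_n + h, y_n + h·k3); y_{n+1} = y_n + (h/6)·(k1 + 2k2 + 2k3 + k4).
x=0.000000, y=0.900000:
  k1 = f(0.000000, 0.900000) = -1.143000
  k2 = f(0.230000, 0.637110) = -0.581152
  k3 = f(0.230000, 0.766335) = -0.745268
  k4 = f(0.460000, 0.557177) = -0.263666
  y ← 0.900000 + (0.46/6)·(k1 + 2k2 + 2k3 + k4) = 0.588771
y(0.46) ≈ 0.5888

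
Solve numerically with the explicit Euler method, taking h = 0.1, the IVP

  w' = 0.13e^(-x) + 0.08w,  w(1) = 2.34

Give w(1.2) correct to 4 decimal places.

Euler: w_{n+1} = w_n + h·f(x_n, w_n).
x=1.000000, w=2.340000: f=0.235024 → w ← 2.340000 + 0.1·0.235024 = 2.363502
x=1.100000, w=2.363502: f=0.232353 → w ← 2.363502 + 0.1·0.232353 = 2.386738
w(1.2) ≈ 2.3867

2.3867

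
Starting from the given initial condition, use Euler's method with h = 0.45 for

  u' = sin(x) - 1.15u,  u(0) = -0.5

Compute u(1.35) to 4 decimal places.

0.3908

Euler: u_{n+1} = u_n + h·f(x_n, u_n).
x=0.000000, u=-0.500000: f=0.575000 → u ← -0.500000 + 0.45·0.575000 = -0.241250
x=0.450000, u=-0.241250: f=0.712403 → u ← -0.241250 + 0.45·0.712403 = 0.079331
x=0.900000, u=0.079331: f=0.692096 → u ← 0.079331 + 0.45·0.692096 = 0.390774
u(1.35) ≈ 0.3908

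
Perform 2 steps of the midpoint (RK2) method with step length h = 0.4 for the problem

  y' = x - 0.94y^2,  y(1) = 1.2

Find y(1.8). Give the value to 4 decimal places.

Midpoint: k1 = f(x_n, y_n); k2 = f(x_n + h/2, y_n + (h/2)·k1); y_{n+1} = y_n + h·k2.
x=1.000000, y=1.200000:
  k1 = f(1.000000, 1.200000) = -0.353600
  k2 = f(1.200000, 1.129280) = 0.001243
  y ← 1.200000 + 0.4·0.001243 = 1.200497
x=1.400000, y=1.200497:
  k1 = f(1.400000, 1.200497) = 0.045278
  k2 = f(1.600000, 1.209553) = 0.224763
  y ← 1.200497 + 0.4·0.224763 = 1.290402
y(1.8) ≈ 1.2904

1.2904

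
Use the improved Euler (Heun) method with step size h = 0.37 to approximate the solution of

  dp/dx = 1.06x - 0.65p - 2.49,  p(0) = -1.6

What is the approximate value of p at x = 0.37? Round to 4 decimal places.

-1.9994

Heun: k1 = f(x_n, p_n); k2 = f(x_n + h, p_n + h·k1); p_{n+1} = p_n + (h/2)·(k1 + k2).
x=0.000000, p=-1.600000:
  k1 = f(0.000000, -1.600000) = -1.450000
  k2 = f(0.370000, -2.136500) = -0.709075
  p ← -1.600000 + (0.37/2)·(-1.450000 + (-0.709075)) = -1.999429
p(0.37) ≈ -1.9994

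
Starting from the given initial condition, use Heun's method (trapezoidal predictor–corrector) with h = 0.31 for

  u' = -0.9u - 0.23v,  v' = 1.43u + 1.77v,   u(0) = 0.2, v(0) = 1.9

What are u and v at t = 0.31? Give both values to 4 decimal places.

Heun on (u,v): k1 = f(t_n, state_n); k2 = f(t_n + h, state_n + h·k1); state_{n+1} = state_n + (h/2)·(k1 + k2).
0.000000: (0.200000, 1.900000)
  k1 = (-0.617000, 3.649000)
  predictor → (0.008730, 3.031190)
  k2 = (-0.705031, 5.377690)
  → (-0.004915, 3.299137)
(u(0.31), v(0.31)) ≈ (-0.0049, 3.2991)

-0.0049, 3.2991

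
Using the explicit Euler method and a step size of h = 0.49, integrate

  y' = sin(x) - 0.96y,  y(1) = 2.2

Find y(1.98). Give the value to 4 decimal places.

Euler: y_{n+1} = y_n + h·f(x_n, y_n).
x=1.000000, y=2.200000: f=-1.270529 → y ← 2.200000 + 0.49·(-1.270529) = 1.577441
x=1.490000, y=1.577441: f=-0.517605 → y ← 1.577441 + 0.49·(-0.517605) = 1.323814
y(1.98) ≈ 1.3238

1.3238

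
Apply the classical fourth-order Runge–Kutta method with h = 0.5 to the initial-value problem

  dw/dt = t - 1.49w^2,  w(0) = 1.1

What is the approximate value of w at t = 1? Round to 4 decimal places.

0.7184

RK4: k1 = f(t_n, w_n); k2 = f(t_n + h/2, w_n + (h/2)·k1); k3 = f(t_n + h/2, w_n + (h/2)·k2); k4 = f(t_n + h, w_n + h·k3); w_{n+1} = w_n + (h/6)·(k1 + 2k2 + 2k3 + k4).
t=0.000000, w=1.100000:
  k1 = f(0.000000, 1.100000) = -1.802900
  k2 = f(0.250000, 0.649275) = -0.378121
  k3 = f(0.250000, 1.005470) = -1.256344
  k4 = f(0.500000, 0.471828) = 0.168294
  w ← 1.100000 + (0.5/6)·(k1 + 2k2 + 2k3 + k4) = 0.691372
t=0.500000, w=0.691372:
  k1 = f(0.500000, 0.691372) = -0.212213
  k2 = f(0.750000, 0.638319) = 0.142898
  k3 = f(0.750000, 0.727096) = -0.037717
  k4 = f(1.000000, 0.672513) = 0.326112
  w ← 0.691372 + (0.5/6)·(k1 + 2k2 + 2k3 + k4) = 0.718394
w(1) ≈ 0.7184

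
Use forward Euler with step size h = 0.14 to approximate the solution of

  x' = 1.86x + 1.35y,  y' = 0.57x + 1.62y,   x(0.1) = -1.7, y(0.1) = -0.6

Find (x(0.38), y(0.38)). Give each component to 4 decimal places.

Euler on (x,y): x_{n+1} = x_n + h·x', y_{n+1} = y_n + h·y'.
0.100000: (-1.700000, -0.600000); f=(-3.972000, -1.941000) → (-2.256080, -0.871740)
0.240000: (-2.256080, -0.871740); f=(-5.373158, -2.698184) → (-3.008322, -1.249486)
(x(0.38), y(0.38)) ≈ (-3.0083, -1.2495)

-3.0083, -1.2495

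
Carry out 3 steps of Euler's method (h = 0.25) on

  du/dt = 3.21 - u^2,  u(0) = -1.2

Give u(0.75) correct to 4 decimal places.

0.7016

Euler: u_{n+1} = u_n + h·f(t_n, u_n).
t=0.000000, u=-1.200000: f=1.770000 → u ← -1.200000 + 0.25·1.770000 = -0.757500
t=0.250000, u=-0.757500: f=2.636194 → u ← -0.757500 + 0.25·2.636194 = -0.098452
t=0.500000, u=-0.098452: f=3.200307 → u ← -0.098452 + 0.25·3.200307 = 0.701625
u(0.75) ≈ 0.7016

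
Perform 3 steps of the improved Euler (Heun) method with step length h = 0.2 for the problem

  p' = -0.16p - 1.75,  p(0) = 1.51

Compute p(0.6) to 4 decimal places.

0.3708

Heun: k1 = f(t_n, p_n); k2 = f(t_n + h, p_n + h·k1); p_{n+1} = p_n + (h/2)·(k1 + k2).
t=0.000000, p=1.510000:
  k1 = f(0.000000, 1.510000) = -1.991600
  k2 = f(0.200000, 1.111680) = -1.927869
  p ← 1.510000 + (0.2/2)·(-1.991600 + (-1.927869)) = 1.118053
t=0.200000, p=1.118053:
  k1 = f(0.200000, 1.118053) = -1.928888
  k2 = f(0.400000, 0.732275) = -1.867164
  p ← 1.118053 + (0.2/2)·(-1.928888 + (-1.867164)) = 0.738448
t=0.400000, p=0.738448:
  k1 = f(0.400000, 0.738448) = -1.868152
  k2 = f(0.600000, 0.364818) = -1.808371
  p ← 0.738448 + (0.2/2)·(-1.868152 + (-1.808371)) = 0.370796
p(0.6) ≈ 0.3708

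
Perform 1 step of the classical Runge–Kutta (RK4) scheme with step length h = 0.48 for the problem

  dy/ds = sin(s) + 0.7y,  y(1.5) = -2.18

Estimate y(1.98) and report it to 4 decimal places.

-2.4923

RK4: k1 = f(s_n, y_n); k2 = f(s_n + h/2, y_n + (h/2)·k1); k3 = f(s_n + h/2, y_n + (h/2)·k2); k4 = f(s_n + h, y_n + h·k3); y_{n+1} = y_n + (h/6)·(k1 + 2k2 + 2k3 + k4).
s=1.500000, y=-2.180000:
  k1 = f(1.500000, -2.180000) = -0.528505
  k2 = f(1.740000, -2.306841) = -0.629070
  k3 = f(1.740000, -2.330977) = -0.645965
  k4 = f(1.980000, -2.490063) = -0.825606
  y ← -2.180000 + (0.48/6)·(k1 + 2k2 + 2k3 + k4) = -2.492334
y(1.98) ≈ -2.4923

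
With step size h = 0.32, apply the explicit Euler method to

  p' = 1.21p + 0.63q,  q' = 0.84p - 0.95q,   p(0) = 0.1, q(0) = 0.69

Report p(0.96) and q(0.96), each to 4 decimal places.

Euler on (p,q): p_{n+1} = p_n + h·p', q_{n+1} = q_n + h·q'.
0.000000: (0.100000, 0.690000); f=(0.555700, -0.571500) → (0.277824, 0.507120)
0.320000: (0.277824, 0.507120); f=(0.655653, -0.248392) → (0.487633, 0.427635)
0.640000: (0.487633, 0.427635); f=(0.859446, 0.003359) → (0.762655, 0.428709)
(p(0.96), q(0.96)) ≈ (0.7627, 0.4287)

0.7627, 0.4287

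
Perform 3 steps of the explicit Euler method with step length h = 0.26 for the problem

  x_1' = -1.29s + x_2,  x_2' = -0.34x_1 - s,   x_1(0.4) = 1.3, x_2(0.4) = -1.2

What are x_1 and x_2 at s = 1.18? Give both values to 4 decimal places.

Euler on (x_1,x_2): x_1_{n+1} = x_1_n + h·x_1', x_2_{n+1} = x_2_n + h·x_2'.
0.400000: (1.300000, -1.200000); f=(-1.716000, -0.842000) → (0.853840, -1.418920)
0.660000: (0.853840, -1.418920); f=(-2.270320, -0.950306) → (0.263557, -1.665999)
0.920000: (0.263557, -1.665999); f=(-2.852799, -1.009609) → (-0.478171, -1.928498)
(x_1(1.18), x_2(1.18)) ≈ (-0.4782, -1.9285)

-0.4782, -1.9285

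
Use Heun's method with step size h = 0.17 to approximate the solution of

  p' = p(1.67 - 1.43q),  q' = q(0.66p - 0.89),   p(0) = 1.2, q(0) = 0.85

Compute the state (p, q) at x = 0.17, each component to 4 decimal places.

1.2985, 0.8403

Heun on (p,q): k1 = f(x_n, state_n); k2 = f(x_n + h, state_n + h·k1); state_{n+1} = state_n + (h/2)·(k1 + k2).
0.000000: (1.200000, 0.850000)
  k1 = (0.545400, -0.083300)
  predictor → (1.292718, 0.835839)
  k2 = (0.613718, -0.030764)
  → (1.298525, 0.840305)
(p(0.17), q(0.17)) ≈ (1.2985, 0.8403)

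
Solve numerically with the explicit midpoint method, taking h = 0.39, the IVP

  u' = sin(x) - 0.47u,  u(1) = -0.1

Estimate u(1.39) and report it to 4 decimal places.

0.2494

Midpoint: k1 = f(x_n, u_n); k2 = f(x_n + h/2, u_n + (h/2)·k1); u_{n+1} = u_n + h·k2.
x=1.000000, u=-0.100000:
  k1 = f(1.000000, -0.100000) = 0.888471
  k2 = f(1.195000, 0.073252) = 0.895787
  u ← -0.100000 + 0.39·0.895787 = 0.249357
u(1.39) ≈ 0.2494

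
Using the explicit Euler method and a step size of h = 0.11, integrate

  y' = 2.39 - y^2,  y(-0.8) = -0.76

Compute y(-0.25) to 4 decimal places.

Euler: y_{n+1} = y_n + h·f(t_n, y_n).
t=-0.800000, y=-0.760000: f=1.812400 → y ← -0.760000 + 0.11·1.812400 = -0.560636
t=-0.690000, y=-0.560636: f=2.075687 → y ← -0.560636 + 0.11·2.075687 = -0.332310
t=-0.580000, y=-0.332310: f=2.279570 → y ← -0.332310 + 0.11·2.279570 = -0.081558
t=-0.470000, y=-0.081558: f=2.383348 → y ← -0.081558 + 0.11·2.383348 = 0.180611
t=-0.360000, y=0.180611: f=2.357380 → y ← 0.180611 + 0.11·2.357380 = 0.439922
y(-0.25) ≈ 0.4399

0.4399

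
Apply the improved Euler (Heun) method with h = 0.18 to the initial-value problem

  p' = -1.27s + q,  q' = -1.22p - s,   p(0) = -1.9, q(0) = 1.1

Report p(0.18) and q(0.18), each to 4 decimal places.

Heun on (p,q): k1 = f(s_n, state_n); k2 = f(s_n + h, state_n + h·k1); state_{n+1} = state_n + (h/2)·(k1 + k2).
0.000000: (-1.900000, 1.100000)
  k1 = (1.100000, 2.318000)
  predictor → (-1.702000, 1.517240)
  k2 = (1.288640, 1.896440)
  → (-1.685022, 1.479300)
(p(0.18), q(0.18)) ≈ (-1.6850, 1.4793)

-1.6850, 1.4793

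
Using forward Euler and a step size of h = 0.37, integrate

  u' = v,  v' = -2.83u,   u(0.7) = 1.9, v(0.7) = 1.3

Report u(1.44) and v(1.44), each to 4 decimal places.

2.1259, -3.1826

Euler on (u,v): u_{n+1} = u_n + h·u', v_{n+1} = v_n + h·v'.
0.700000: (1.900000, 1.300000); f=(1.300000, -5.377000) → (2.381000, -0.689490)
1.070000: (2.381000, -0.689490); f=(-0.689490, -6.738230) → (2.125889, -3.182635)
(u(1.44), v(1.44)) ≈ (2.1259, -3.1826)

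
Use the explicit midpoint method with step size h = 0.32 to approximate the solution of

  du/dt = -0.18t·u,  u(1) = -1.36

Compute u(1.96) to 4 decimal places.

-1.0521

Midpoint: k1 = f(t_n, u_n); k2 = f(t_n + h/2, u_n + (h/2)·k1); u_{n+1} = u_n + h·k2.
t=1.000000, u=-1.360000:
  k1 = f(1.000000, -1.360000) = 0.244800
  k2 = f(1.160000, -1.320832) = 0.275790
  u ← -1.360000 + 0.32·0.275790 = -1.271747
t=1.320000, u=-1.271747:
  k1 = f(1.320000, -1.271747) = 0.302167
  k2 = f(1.480000, -1.223401) = 0.325914
  u ← -1.271747 + 0.32·0.325914 = -1.167455
t=1.640000, u=-1.167455:
  k1 = f(1.640000, -1.167455) = 0.344633
  k2 = f(1.800000, -1.112314) = 0.360390
  u ← -1.167455 + 0.32·0.360390 = -1.052130
u(1.96) ≈ -1.0521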